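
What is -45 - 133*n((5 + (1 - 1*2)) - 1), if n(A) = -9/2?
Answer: 1107/2 ≈ 553.50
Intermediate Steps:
n(A) = -9/2 (n(A) = -9*½ = -9/2)
-45 - 133*n((5 + (1 - 1*2)) - 1) = -45 - 133*(-9/2) = -45 + 1197/2 = 1107/2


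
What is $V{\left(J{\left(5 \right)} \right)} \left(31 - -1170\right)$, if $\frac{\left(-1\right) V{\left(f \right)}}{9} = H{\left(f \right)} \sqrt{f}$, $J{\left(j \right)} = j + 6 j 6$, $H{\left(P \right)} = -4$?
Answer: $43236 \sqrt{185} \approx 5.8807 \cdot 10^{5}$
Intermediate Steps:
$J{\left(j \right)} = 37 j$ ($J{\left(j \right)} = j + 36 j = 37 j$)
$V{\left(f \right)} = 36 \sqrt{f}$ ($V{\left(f \right)} = - 9 \left(- 4 \sqrt{f}\right) = 36 \sqrt{f}$)
$V{\left(J{\left(5 \right)} \right)} \left(31 - -1170\right) = 36 \sqrt{37 \cdot 5} \left(31 - -1170\right) = 36 \sqrt{185} \left(31 + 1170\right) = 36 \sqrt{185} \cdot 1201 = 43236 \sqrt{185}$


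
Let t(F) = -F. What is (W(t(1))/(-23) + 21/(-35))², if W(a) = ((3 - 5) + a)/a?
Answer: 7056/13225 ≈ 0.53354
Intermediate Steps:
W(a) = (-2 + a)/a
(W(t(1))/(-23) + 21/(-35))² = (((-2 - 1*1)/((-1*1)))/(-23) + 21/(-35))² = (((-2 - 1)/(-1))*(-1/23) + 21*(-1/35))² = (-1*(-3)*(-1/23) - ⅗)² = (3*(-1/23) - ⅗)² = (-3/23 - ⅗)² = (-84/115)² = 7056/13225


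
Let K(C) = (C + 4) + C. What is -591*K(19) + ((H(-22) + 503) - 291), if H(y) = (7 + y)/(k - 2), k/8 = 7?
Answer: -442985/18 ≈ -24610.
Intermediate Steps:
k = 56 (k = 8*7 = 56)
H(y) = 7/54 + y/54 (H(y) = (7 + y)/(56 - 2) = (7 + y)/54 = (7 + y)*(1/54) = 7/54 + y/54)
K(C) = 4 + 2*C (K(C) = (4 + C) + C = 4 + 2*C)
-591*K(19) + ((H(-22) + 503) - 291) = -591*(4 + 2*19) + (((7/54 + (1/54)*(-22)) + 503) - 291) = -591*(4 + 38) + (((7/54 - 11/27) + 503) - 291) = -591*42 + ((-5/18 + 503) - 291) = -24822 + (9049/18 - 291) = -24822 + 3811/18 = -442985/18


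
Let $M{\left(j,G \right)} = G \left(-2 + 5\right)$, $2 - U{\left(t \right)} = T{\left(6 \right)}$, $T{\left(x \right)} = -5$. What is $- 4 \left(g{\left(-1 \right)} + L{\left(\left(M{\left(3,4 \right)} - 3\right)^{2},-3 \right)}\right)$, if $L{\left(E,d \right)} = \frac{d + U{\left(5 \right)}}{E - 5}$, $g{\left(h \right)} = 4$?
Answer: $- \frac{308}{19} \approx -16.211$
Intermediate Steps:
$U{\left(t \right)} = 7$ ($U{\left(t \right)} = 2 - -5 = 2 + 5 = 7$)
$M{\left(j,G \right)} = 3 G$ ($M{\left(j,G \right)} = G 3 = 3 G$)
$L{\left(E,d \right)} = \frac{7 + d}{-5 + E}$ ($L{\left(E,d \right)} = \frac{d + 7}{E - 5} = \frac{7 + d}{-5 + E}$)
$- 4 \left(g{\left(-1 \right)} + L{\left(\left(M{\left(3,4 \right)} - 3\right)^{2},-3 \right)}\right) = - 4 \left(4 + \frac{7 - 3}{-5 + \left(3 \cdot 4 - 3\right)^{2}}\right) = - 4 \left(4 + \frac{1}{-5 + \left(12 - 3\right)^{2}} \cdot 4\right) = - 4 \left(4 + \frac{1}{-5 + 9^{2}} \cdot 4\right) = - 4 \left(4 + \frac{1}{-5 + 81} \cdot 4\right) = - 4 \left(4 + \frac{1}{76} \cdot 4\right) = - 4 \left(4 + \frac{1}{19}\right) = \left(-4\right) \frac{77}{19} = - \frac{308}{19}$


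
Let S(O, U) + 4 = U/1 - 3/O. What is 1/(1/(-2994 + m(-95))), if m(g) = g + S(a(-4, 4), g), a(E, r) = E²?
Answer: -51011/16 ≈ -3188.2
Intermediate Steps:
S(O, U) = -4 + U - 3/O (S(O, U) = -4 + (U/1 - 3/O) = -4 + (U*1 - 3/O) = -4 + (U - 3/O) = -4 + U - 3/O)
m(g) = -67/16 + 2*g (m(g) = g + (-4 + g - 3/((-4)²)) = g + (-4 + g - 3/16) = g + (-67/16 + g) = -67/16 + 2*g)
1/(1/(-2994 + m(-95))) = 1/(1/(-2994 + (-67/16 + 2*(-95)))) = 1/(1/(-2994 + (-67/16 - 190))) = 1/(1/(-2994 - 3107/16)) = 1/(1/(-51011/16)) = 1/(-16/51011) = -51011/16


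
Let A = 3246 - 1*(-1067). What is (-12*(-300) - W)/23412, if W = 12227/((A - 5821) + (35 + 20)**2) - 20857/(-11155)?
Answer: 30375826873/198090512310 ≈ 0.15334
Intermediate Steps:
A = 4313 (A = 3246 + 1067 = 4313)
W = 168032254/16922135 (W = 12227/((4313 - 5821) + (35 + 20)**2) - 20857/(-11155) = 12227/(-1508 + 55**2) - 20857*(-1/11155) = 12227/(-1508 + 3025) + 20857/11155 = 12227/1517 + 20857/11155 = 168032254/16922135 ≈ 9.9297)
(-12*(-300) - W)/23412 = (-12*(-300) - 1*168032254/16922135)/23412 = (3600 - 168032254/16922135)*(1/23412) = (60751653746/16922135)*(1/23412) = 30375826873/198090512310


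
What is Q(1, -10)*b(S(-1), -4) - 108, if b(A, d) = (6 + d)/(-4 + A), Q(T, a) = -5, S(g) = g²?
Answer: -314/3 ≈ -104.67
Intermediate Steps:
b(A, d) = (6 + d)/(-4 + A)
Q(1, -10)*b(S(-1), -4) - 108 = -5*(6 - 4)/(-4 + (-1)²) - 108 = -5*2/(-4 + 1) - 108 = -5*2/(-3) - 108 = -(-5)*2/3 - 108 = -5*(-⅔) - 108 = 10/3 - 108 = -314/3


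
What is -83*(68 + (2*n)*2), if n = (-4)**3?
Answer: 15604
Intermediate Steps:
n = -64
-83*(68 + (2*n)*2) = -83*(68 + (2*(-64))*2) = -83*(68 - 128*2) = -83*(68 - 256) = -83*(-188) = 15604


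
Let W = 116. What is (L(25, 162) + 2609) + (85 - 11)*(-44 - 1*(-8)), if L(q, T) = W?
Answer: 61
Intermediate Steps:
L(q, T) = 116
(L(25, 162) + 2609) + (85 - 11)*(-44 - 1*(-8)) = (116 + 2609) + (85 - 11)*(-44 - 1*(-8)) = 2725 + 74*(-44 + 8) = 2725 + 74*(-36) = 2725 - 2664 = 61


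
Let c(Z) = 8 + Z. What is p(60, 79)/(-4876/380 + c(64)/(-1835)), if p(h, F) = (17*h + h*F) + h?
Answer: -202914300/448741 ≈ -452.19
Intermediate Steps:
p(h, F) = 18*h + F*h (p(h, F) = (17*h + F*h) + h = 18*h + F*h)
p(60, 79)/(-4876/380 + c(64)/(-1835)) = (60*(18 + 79))/(-4876/380 + (8 + 64)/(-1835)) = (60*97)/(-4876*1/380 + 72*(-1/1835)) = 5820/(-1219/95 - 72/1835) = 5820/(-448741/34865) = 5820*(-34865/448741) = -202914300/448741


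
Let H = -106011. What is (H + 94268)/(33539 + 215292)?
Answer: -11743/248831 ≈ -0.047193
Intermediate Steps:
(H + 94268)/(33539 + 215292) = (-106011 + 94268)/(33539 + 215292) = -11743/248831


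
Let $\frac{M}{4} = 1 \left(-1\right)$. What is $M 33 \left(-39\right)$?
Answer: $5148$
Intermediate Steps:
$M = -4$ ($M = 4 \cdot 1 \left(-1\right) = 4 \left(-1\right) = -4$)
$M 33 \left(-39\right) = \left(-4\right) 33 \left(-39\right) = \left(-132\right) \left(-39\right) = 5148$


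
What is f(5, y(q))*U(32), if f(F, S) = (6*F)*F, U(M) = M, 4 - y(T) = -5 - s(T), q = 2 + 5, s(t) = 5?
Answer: 4800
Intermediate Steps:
q = 7
y(T) = 14 (y(T) = 4 - (-5 - 1*5) = 4 - (-5 - 5) = 4 - 1*(-10) = 4 + 10 = 14)
f(F, S) = 6*F**2
f(5, y(q))*U(32) = (6*5**2)*32 = (6*25)*32 = 150*32 = 4800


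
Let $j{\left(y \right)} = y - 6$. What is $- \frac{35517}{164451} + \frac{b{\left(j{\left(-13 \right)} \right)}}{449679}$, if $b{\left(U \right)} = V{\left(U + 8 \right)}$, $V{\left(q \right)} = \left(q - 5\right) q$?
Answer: $- \frac{5314101889}{24650053743} \approx -0.21558$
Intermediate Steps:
$j{\left(y \right)} = -6 + y$ ($j{\left(y \right)} = y - 6 = -6 + y$)
$V{\left(q \right)} = q \left(-5 + q\right)$ ($V{\left(q \right)} = \left(-5 + q\right) q = q \left(-5 + q\right)$)
$b{\left(U \right)} = \left(3 + U\right) \left(8 + U\right)$ ($b{\left(U \right)} = \left(U + 8\right) \left(-5 + \left(U + 8\right)\right) = \left(8 + U\right) \left(-5 + \left(8 + U\right)\right) = \left(8 + U\right) \left(3 + U\right) = \left(3 + U\right) \left(8 + U\right)$)
$- \frac{35517}{164451} + \frac{b{\left(j{\left(-13 \right)} \right)}}{449679} = - \frac{35517}{164451} + \frac{\left(3 - 19\right) \left(8 - 19\right)}{449679} = \left(-35517\right) \frac{1}{164451} + \left(3 - 19\right) \left(8 - 19\right) \frac{1}{449679} = - \frac{11839}{54817} + \left(-16\right) \left(-11\right) \frac{1}{449679} = - \frac{11839}{54817} + 176 \cdot \frac{1}{449679} = - \frac{11839}{54817} + \frac{176}{449679} = - \frac{5314101889}{24650053743}$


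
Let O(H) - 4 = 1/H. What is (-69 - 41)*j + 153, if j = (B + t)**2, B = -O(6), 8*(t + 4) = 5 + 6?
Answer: -1417231/288 ≈ -4920.9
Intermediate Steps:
O(H) = 4 + 1/H
t = -21/8 (t = -4 + (5 + 6)/8 = -4 + (1/8)*11 = -4 + 11/8 = -21/8 ≈ -2.6250)
B = -25/6 (B = -(4 + 1/6) = -1*25/6 = -25/6 ≈ -4.1667)
j = 26569/576 (j = (-25/6 - 21/8)**2 = (-163/24)**2 = 26569/576 ≈ 46.127)
(-69 - 41)*j + 153 = (-69 - 41)*(26569/576) + 153 = -110*26569/576 + 153 = -1461295/288 + 153 = -1417231/288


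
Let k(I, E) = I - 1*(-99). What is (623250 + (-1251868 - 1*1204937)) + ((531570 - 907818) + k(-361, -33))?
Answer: -2210065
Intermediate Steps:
k(I, E) = 99 + I (k(I, E) = I + 99 = 99 + I)
(623250 + (-1251868 - 1*1204937)) + ((531570 - 907818) + k(-361, -33)) = (623250 + (-1251868 - 1*1204937)) + ((531570 - 907818) + (99 - 361)) = (623250 + (-1251868 - 1204937)) + (-376248 - 262) = (623250 - 2456805) - 376510 = -1833555 - 376510 = -2210065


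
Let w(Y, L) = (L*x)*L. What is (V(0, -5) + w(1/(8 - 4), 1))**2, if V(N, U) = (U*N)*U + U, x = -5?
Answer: 100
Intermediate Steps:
w(Y, L) = -5*L**2 (w(Y, L) = (L*(-5))*L = (-5*L)*L = -5*L**2)
V(N, U) = U + N*U**2 (V(N, U) = (N*U)*U + U = N*U**2 + U = U + N*U**2)
(V(0, -5) + w(1/(8 - 4), 1))**2 = (-5*(1 + 0*(-5)) - 5*1**2)**2 = (-5*(1 + 0) - 5*1)**2 = (-5*1 - 5)**2 = (-5 - 5)**2 = (-10)**2 = 100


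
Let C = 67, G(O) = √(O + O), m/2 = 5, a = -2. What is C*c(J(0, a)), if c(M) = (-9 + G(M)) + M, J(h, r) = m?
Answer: 67 + 134*√5 ≈ 366.63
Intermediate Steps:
m = 10 (m = 2*5 = 10)
J(h, r) = 10
G(O) = √2*√O (G(O) = √(2*O) = √2*√O)
c(M) = -9 + M + √2*√M (c(M) = (-9 + √2*√M) + M = -9 + M + √2*√M)
C*c(J(0, a)) = 67*(-9 + 10 + √2*√10) = 67*(-9 + 10 + 2*√5) = 67*(1 + 2*√5) = 67 + 134*√5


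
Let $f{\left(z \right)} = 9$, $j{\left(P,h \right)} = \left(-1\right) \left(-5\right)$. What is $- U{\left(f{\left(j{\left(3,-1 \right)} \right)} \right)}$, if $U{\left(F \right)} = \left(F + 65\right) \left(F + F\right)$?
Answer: $-1332$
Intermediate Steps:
$j{\left(P,h \right)} = 5$
$U{\left(F \right)} = 2 F \left(65 + F\right)$ ($U{\left(F \right)} = \left(65 + F\right) 2 F = 2 F \left(65 + F\right)$)
$- U{\left(f{\left(j{\left(3,-1 \right)} \right)} \right)} = - 2 \cdot 9 \left(65 + 9\right) = - 2 \cdot 9 \cdot 74 = \left(-1\right) 1332 = -1332$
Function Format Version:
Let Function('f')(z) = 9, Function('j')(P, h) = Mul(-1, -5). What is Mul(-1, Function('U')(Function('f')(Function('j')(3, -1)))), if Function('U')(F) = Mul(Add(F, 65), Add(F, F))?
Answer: -1332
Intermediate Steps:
Function('j')(P, h) = 5
Function('U')(F) = Mul(2, F, Add(65, F)) (Function('U')(F) = Mul(Add(65, F), Mul(2, F)) = Mul(2, F, Add(65, F)))
Mul(-1, Function('U')(Function('f')(Function('j')(3, -1)))) = Mul(-1, Mul(2, 9, Add(65, 9))) = Mul(-1, Mul(2, 9, 74)) = Mul(-1, 1332) = -1332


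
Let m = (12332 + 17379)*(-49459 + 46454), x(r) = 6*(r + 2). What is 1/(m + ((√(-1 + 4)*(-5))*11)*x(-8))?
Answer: -1623301/144930837299215 - 36*√3/144930837299215 ≈ -1.1201e-8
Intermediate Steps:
x(r) = 12 + 6*r (x(r) = 6*(2 + r) = 12 + 6*r)
m = -89281555 (m = 29711*(-3005) = -89281555)
1/(m + ((√(-1 + 4)*(-5))*11)*x(-8)) = 1/(-89281555 + ((√(-1 + 4)*(-5))*11)*(12 + 6*(-8))) = 1/(-89281555 + ((√3*(-5))*11)*(12 - 48)) = 1/(-89281555 + (-5*√3*11)*(-36)) = 1/(-89281555 - 55*√3*(-36)) = 1/(-89281555 + 1980*√3)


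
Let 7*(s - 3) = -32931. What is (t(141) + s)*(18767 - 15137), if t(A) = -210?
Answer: -124799400/7 ≈ -1.7828e+7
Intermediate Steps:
s = -32910/7 (s = 3 + (1/7)*(-32931) = 3 - 32931/7 = -32910/7 ≈ -4701.4)
(t(141) + s)*(18767 - 15137) = (-210 - 32910/7)*(18767 - 15137) = -34380/7*3630 = -124799400/7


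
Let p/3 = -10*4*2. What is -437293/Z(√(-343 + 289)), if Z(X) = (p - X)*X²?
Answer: -8745860/259443 + 437293*I*√6/1037772 ≈ -33.71 + 1.0322*I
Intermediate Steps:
p = -240 (p = 3*(-10*4*2) = 3*(-40*2) = 3*(-80) = -240)
Z(X) = X²*(-240 - X) (Z(X) = (-240 - X)*X² = X²*(-240 - X))
-437293/Z(√(-343 + 289)) = -437293*1/((-343 + 289)*(-240 - √(-343 + 289))) = -437293*(-1/(54*(-240 - √(-54)))) = -437293*(-1/(54*(-240 - 3*I*√6))) = -437293/(12960 + 162*I*√6)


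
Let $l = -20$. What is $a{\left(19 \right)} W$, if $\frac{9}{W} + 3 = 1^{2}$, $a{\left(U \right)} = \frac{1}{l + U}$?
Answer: $\frac{9}{2} \approx 4.5$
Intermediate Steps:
$a{\left(U \right)} = \frac{1}{-20 + U}$
$W = - \frac{9}{2}$ ($W = \frac{9}{-3 + 1^{2}} = \frac{9}{-3 + 1} = \frac{9}{-2} = 9 \left(- \frac{1}{2}\right) = - \frac{9}{2} \approx -4.5$)
$a{\left(19 \right)} W = \frac{1}{-20 + 19} \left(- \frac{9}{2}\right) = \frac{1}{-1} \left(- \frac{9}{2}\right) = \left(-1\right) \left(- \frac{9}{2}\right) = \frac{9}{2}$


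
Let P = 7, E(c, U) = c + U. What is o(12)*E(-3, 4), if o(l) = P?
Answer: 7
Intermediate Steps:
E(c, U) = U + c
o(l) = 7
o(12)*E(-3, 4) = 7*(4 - 3) = 7*1 = 7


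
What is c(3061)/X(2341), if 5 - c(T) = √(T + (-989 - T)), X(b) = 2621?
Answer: 5/2621 - I*√989/2621 ≈ 0.0019077 - 0.011999*I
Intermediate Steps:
c(T) = 5 - I*√989 (c(T) = 5 - √(T + (-989 - T)) = 5 - √(-989) = 5 - I*√989)
c(3061)/X(2341) = (5 - I*√989)/2621 = (5 - I*√989)*(1/2621) = 5/2621 - I*√989/2621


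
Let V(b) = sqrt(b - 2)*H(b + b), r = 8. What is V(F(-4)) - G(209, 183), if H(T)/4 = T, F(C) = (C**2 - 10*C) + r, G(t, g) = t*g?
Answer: -38247 + 512*sqrt(62) ≈ -34216.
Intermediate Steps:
G(t, g) = g*t
F(C) = 8 + C**2 - 10*C (F(C) = (C**2 - 10*C) + 8 = 8 + C**2 - 10*C)
H(T) = 4*T
V(b) = 8*b*sqrt(-2 + b) (V(b) = sqrt(b - 2)*(4*(b + b)) = sqrt(-2 + b)*(4*(2*b)) = sqrt(-2 + b)*(8*b) = 8*b*sqrt(-2 + b))
V(F(-4)) - G(209, 183) = 8*(8 + (-4)**2 - 10*(-4))*sqrt(-2 + (8 + (-4)**2 - 10*(-4))) - 183*209 = 8*(8 + 16 + 40)*sqrt(-2 + (8 + 16 + 40)) - 1*38247 = 8*64*sqrt(-2 + 64) - 38247 = 8*64*sqrt(62) - 38247 = 512*sqrt(62) - 38247 = -38247 + 512*sqrt(62)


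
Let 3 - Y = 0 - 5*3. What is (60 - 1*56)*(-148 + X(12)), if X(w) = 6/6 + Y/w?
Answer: -582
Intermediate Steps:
Y = 18 (Y = 3 - (0 - 5*3) = 3 - (0 - 15) = 3 - 1*(-15) = 3 + 15 = 18)
X(w) = 1 + 18/w (X(w) = 6/6 + 18/w = 6*(⅙) + 18/w = 1 + 18/w)
(60 - 1*56)*(-148 + X(12)) = (60 - 1*56)*(-148 + (18 + 12)/12) = (60 - 56)*(-148 + (1/12)*30) = 4*(-148 + 5/2) = 4*(-291/2) = -582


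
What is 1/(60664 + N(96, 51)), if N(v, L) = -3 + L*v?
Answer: 1/65557 ≈ 1.5254e-5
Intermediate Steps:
1/(60664 + N(96, 51)) = 1/(60664 + (-3 + 51*96)) = 1/(60664 + (-3 + 4896)) = 1/(60664 + 4893) = 1/65557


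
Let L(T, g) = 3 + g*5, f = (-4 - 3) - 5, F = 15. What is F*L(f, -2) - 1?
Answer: -106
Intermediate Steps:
f = -12 (f = -7 - 5 = -12)
L(T, g) = 3 + 5*g
F*L(f, -2) - 1 = 15*(3 + 5*(-2)) - 1 = 15*(3 - 10) - 1 = 15*(-7) - 1 = -105 - 1 = -106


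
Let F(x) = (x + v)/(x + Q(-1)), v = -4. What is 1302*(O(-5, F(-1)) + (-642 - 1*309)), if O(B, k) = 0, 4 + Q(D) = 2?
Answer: -1238202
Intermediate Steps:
Q(D) = -2 (Q(D) = -4 + 2 = -2)
F(x) = (-4 + x)/(-2 + x) (F(x) = (x - 4)/(x - 2) = (-4 + x)/(-2 + x))
1302*(O(-5, F(-1)) + (-642 - 1*309)) = 1302*(0 + (-642 - 1*309)) = 1302*(0 + (-642 - 309)) = 1302*(0 - 951) = 1302*(-951) = -1238202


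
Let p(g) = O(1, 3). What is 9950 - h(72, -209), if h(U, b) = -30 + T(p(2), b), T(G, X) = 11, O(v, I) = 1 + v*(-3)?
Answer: 9969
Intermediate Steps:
O(v, I) = 1 - 3*v
p(g) = -2 (p(g) = 1 - 3*1 = 1 - 3 = -2)
h(U, b) = -19 (h(U, b) = -30 + 11 = -19)
9950 - h(72, -209) = 9950 - 1*(-19) = 9950 + 19 = 9969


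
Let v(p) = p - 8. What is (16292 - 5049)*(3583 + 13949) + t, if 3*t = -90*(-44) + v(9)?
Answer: 591340789/3 ≈ 1.9711e+8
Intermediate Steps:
v(p) = -8 + p
t = 3961/3 (t = (-90*(-44) + (-8 + 9))/3 = (3960 + 1)/3 = (⅓)*3961 = 3961/3 ≈ 1320.3)
(16292 - 5049)*(3583 + 13949) + t = (16292 - 5049)*(3583 + 13949) + 3961/3 = 11243*17532 + 3961/3 = 197112276 + 3961/3 = 591340789/3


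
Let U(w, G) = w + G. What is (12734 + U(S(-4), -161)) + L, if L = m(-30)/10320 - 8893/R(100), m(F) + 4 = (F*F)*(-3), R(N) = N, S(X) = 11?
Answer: 161183023/12900 ≈ 12495.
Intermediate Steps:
U(w, G) = G + w
m(F) = -4 - 3*F² (m(F) = -4 + (F*F)*(-3) = -4 + F²*(-3) = -4 - 3*F²)
L = -1150577/12900 (L = (-4 - 3*(-30)²)/10320 - 8893/100 = (-4 - 3*900)*(1/10320) - 8893*1/100 = (-4 - 2700)*(1/10320) - 8893/100 = -2704*1/10320 - 8893/100 = -169/645 - 8893/100 = -1150577/12900 ≈ -89.192)
(12734 + U(S(-4), -161)) + L = (12734 + (-161 + 11)) - 1150577/12900 = (12734 - 150) - 1150577/12900 = 12584 - 1150577/12900 = 161183023/12900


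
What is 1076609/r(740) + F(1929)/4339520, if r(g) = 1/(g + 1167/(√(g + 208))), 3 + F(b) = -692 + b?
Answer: 1728627526442217/2169760 + 418800901*√237/158 ≈ 8.3750e+8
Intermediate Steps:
F(b) = -695 + b (F(b) = -3 + (-692 + b) = -695 + b)
r(g) = 1/(g + 1167/√(208 + g)) (r(g) = 1/(g + 1167/(√(208 + g))) = 1/(g + 1167/√(208 + g)))
1076609/r(740) + F(1929)/4339520 = 1076609/((√(208 + 740)/(1167 + 740*√(208 + 740)))) + (-695 + 1929)/4339520 = 1076609/((√948/(1167 + 740*√948))) + 1234*(1/4339520) = 1076609/(((2*√237)/(1167 + 740*(2*√237)))) + 617/2169760 = 1076609/(((2*√237)/(1167 + 1480*√237))) + 617/2169760 = 1076609/((2*√237/(1167 + 1480*√237))) + 617/2169760 = 1076609*(√237*(1167 + 1480*√237)/474) + 617/2169760 = 1076609*√237*(1167 + 1480*√237)/474 + 617/2169760 = 617/2169760 + 1076609*√237*(1167 + 1480*√237)/474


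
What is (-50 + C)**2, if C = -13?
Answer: 3969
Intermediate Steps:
(-50 + C)**2 = (-50 - 13)**2 = (-63)**2 = 3969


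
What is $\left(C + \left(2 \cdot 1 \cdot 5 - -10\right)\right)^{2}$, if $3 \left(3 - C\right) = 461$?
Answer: $\frac{153664}{9} \approx 17074.0$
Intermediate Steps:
$C = - \frac{452}{3}$ ($C = 3 - \frac{461}{3} = - \frac{452}{3} \approx -150.67$)
$\left(C + \left(2 \cdot 1 \cdot 5 - -10\right)\right)^{2} = \left(- \frac{452}{3} + \left(2 \cdot 1 \cdot 5 - -10\right)\right)^{2} = \left(- \frac{452}{3} + \left(2 \cdot 5 + 10\right)\right)^{2} = \left(- \frac{452}{3} + \left(10 + 10\right)\right)^{2} = \left(- \frac{452}{3} + 20\right)^{2} = \left(- \frac{392}{3}\right)^{2} = \frac{153664}{9}$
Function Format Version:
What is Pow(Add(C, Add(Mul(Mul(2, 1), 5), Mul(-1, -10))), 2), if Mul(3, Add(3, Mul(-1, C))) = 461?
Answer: Rational(153664, 9) ≈ 17074.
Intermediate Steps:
C = Rational(-452, 3) (C = Add(3, Mul(Rational(-1, 3), 461)) = Add(3, Rational(-461, 3)) = Rational(-452, 3) ≈ -150.67)
Pow(Add(C, Add(Mul(Mul(2, 1), 5), Mul(-1, -10))), 2) = Pow(Add(Rational(-452, 3), Add(Mul(Mul(2, 1), 5), Mul(-1, -10))), 2) = Pow(Add(Rational(-452, 3), Add(Mul(2, 5), 10)), 2) = Pow(Add(Rational(-452, 3), Add(10, 10)), 2) = Pow(Add(Rational(-452, 3), 20), 2) = Pow(Rational(-392, 3), 2) = Rational(153664, 9)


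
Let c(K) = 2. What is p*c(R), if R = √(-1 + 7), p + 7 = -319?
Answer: -652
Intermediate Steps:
p = -326 (p = -7 - 319 = -326)
R = √6 ≈ 2.4495
p*c(R) = -326*2 = -652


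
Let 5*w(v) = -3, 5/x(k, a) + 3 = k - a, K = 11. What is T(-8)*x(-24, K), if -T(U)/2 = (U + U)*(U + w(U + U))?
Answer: 688/19 ≈ 36.211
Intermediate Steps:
x(k, a) = 5/(-3 + k - a) (x(k, a) = 5/(-3 + (k - a)) = 5/(-3 + k - a))
w(v) = -3/5 (w(v) = (1/5)*(-3) = -3/5)
T(U) = -4*U*(-3/5 + U) (T(U) = -2*(U + U)*(U - 3/5) = -2*2*U*(-3/5 + U) = -4*U*(-3/5 + U))
T(-8)*x(-24, K) = ((4/5)*(-8)*(3 - 5*(-8)))*(-5/(3 + 11 - 1*(-24))) = ((4/5)*(-8)*(3 + 40))*(-5/(3 + 11 + 24)) = ((4/5)*(-8)*43)*(-5/38) = -(-1376)/38 = -1376/5*(-5/38) = 688/19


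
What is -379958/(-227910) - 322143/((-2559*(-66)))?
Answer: -171240457/712826510 ≈ -0.24023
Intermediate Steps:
-379958/(-227910) - 322143/((-2559*(-66))) = -379958*(-1/227910) - 322143/168894 = 189979/113955 - 322143*1/168894 = 189979/113955 - 107381/56298 = -171240457/712826510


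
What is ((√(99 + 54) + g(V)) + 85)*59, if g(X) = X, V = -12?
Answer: 4307 + 177*√17 ≈ 5036.8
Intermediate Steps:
((√(99 + 54) + g(V)) + 85)*59 = ((√(99 + 54) - 12) + 85)*59 = ((√153 - 12) + 85)*59 = ((3*√17 - 12) + 85)*59 = ((-12 + 3*√17) + 85)*59 = (73 + 3*√17)*59 = 4307 + 177*√17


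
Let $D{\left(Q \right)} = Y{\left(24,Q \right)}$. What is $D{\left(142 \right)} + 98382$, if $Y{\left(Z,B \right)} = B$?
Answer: $98524$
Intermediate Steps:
$D{\left(Q \right)} = Q$
$D{\left(142 \right)} + 98382 = 142 + 98382 = 98524$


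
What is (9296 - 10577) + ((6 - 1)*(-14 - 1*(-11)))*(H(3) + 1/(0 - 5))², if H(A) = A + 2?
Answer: -8133/5 ≈ -1626.6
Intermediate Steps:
H(A) = 2 + A
(9296 - 10577) + ((6 - 1)*(-14 - 1*(-11)))*(H(3) + 1/(0 - 5))² = (9296 - 10577) + ((6 - 1)*(-14 - 1*(-11)))*((2 + 3) + 1/(0 - 5))² = -1281 + (5*(-14 + 11))*(5 + 1/(-5))² = -1281 + (5*(-3))*(5 - ⅕)² = -1281 - 15*(24/5)² = -1281 - 15*576/25 = -1281 - 1728/5 = -8133/5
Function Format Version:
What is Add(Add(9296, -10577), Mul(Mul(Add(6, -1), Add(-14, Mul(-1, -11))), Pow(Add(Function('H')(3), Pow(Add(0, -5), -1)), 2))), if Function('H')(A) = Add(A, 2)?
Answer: Rational(-8133, 5) ≈ -1626.6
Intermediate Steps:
Function('H')(A) = Add(2, A)
Add(Add(9296, -10577), Mul(Mul(Add(6, -1), Add(-14, Mul(-1, -11))), Pow(Add(Function('H')(3), Pow(Add(0, -5), -1)), 2))) = Add(Add(9296, -10577), Mul(Mul(Add(6, -1), Add(-14, Mul(-1, -11))), Pow(Add(Add(2, 3), Pow(Add(0, -5), -1)), 2))) = Add(-1281, Mul(Mul(5, Add(-14, 11)), Pow(Add(5, Pow(-5, -1)), 2))) = Add(-1281, Mul(Mul(5, -3), Pow(Add(5, Rational(-1, 5)), 2))) = Add(-1281, Mul(-15, Pow(Rational(24, 5), 2))) = Add(-1281, Mul(-15, Rational(576, 25))) = Add(-1281, Rational(-1728, 5)) = Rational(-8133, 5)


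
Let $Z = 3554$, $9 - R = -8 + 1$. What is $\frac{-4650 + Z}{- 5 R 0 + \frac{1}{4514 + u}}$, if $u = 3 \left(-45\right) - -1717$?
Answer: $-6681216$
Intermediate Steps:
$u = 1582$ ($u = -135 + 1717 = 1582$)
$R = 16$ ($R = 9 - \left(-8 + 1\right) = 9 - -7 = 9 + 7 = 16$)
$\frac{-4650 + Z}{- 5 R 0 + \frac{1}{4514 + u}} = \frac{-4650 + 3554}{\left(-5\right) 16 \cdot 0 + \frac{1}{4514 + 1582}} = - \frac{1096}{\left(-80\right) 0 + \frac{1}{6096}} = - \frac{1096}{0 + \frac{1}{6096}} = - 1096 \frac{1}{\frac{1}{6096}} = \left(-1096\right) 6096 = -6681216$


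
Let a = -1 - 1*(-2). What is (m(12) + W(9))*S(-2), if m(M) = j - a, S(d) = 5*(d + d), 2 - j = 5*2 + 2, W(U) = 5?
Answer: 120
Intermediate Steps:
a = 1 (a = -1 + 2 = 1)
j = -10 (j = 2 - (5*2 + 2) = 2 - (10 + 2) = 2 - 1*12 = 2 - 12 = -10)
S(d) = 10*d (S(d) = 5*(2*d) = 10*d)
m(M) = -11 (m(M) = -10 - 1*1 = -10 - 1 = -11)
(m(12) + W(9))*S(-2) = (-11 + 5)*(10*(-2)) = -6*(-20) = 120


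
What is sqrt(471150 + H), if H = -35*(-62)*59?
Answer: 2*sqrt(149795) ≈ 774.07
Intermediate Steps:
H = 128030 (H = 2170*59 = 128030)
sqrt(471150 + H) = sqrt(471150 + 128030) = sqrt(599180) = 2*sqrt(149795)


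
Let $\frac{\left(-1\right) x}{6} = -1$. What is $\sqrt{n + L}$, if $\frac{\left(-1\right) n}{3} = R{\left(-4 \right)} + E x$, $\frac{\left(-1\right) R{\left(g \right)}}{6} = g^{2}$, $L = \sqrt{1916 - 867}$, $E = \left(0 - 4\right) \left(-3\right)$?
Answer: $\sqrt{72 + \sqrt{1049}} \approx 10.217$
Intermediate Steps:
$x = 6$ ($x = \left(-6\right) \left(-1\right) = 6$)
$E = 12$ ($E = \left(0 - 4\right) \left(-3\right) = \left(-4\right) \left(-3\right) = 12$)
$L = \sqrt{1049} \approx 32.388$
$R{\left(g \right)} = - 6 g^{2}$
$n = 72$ ($n = - 3 \left(- 6 \left(-4\right)^{2} + 12 \cdot 6\right) = - 3 \left(\left(-6\right) 16 + 72\right) = - 3 \left(-96 + 72\right) = \left(-3\right) \left(-24\right) = 72$)
$\sqrt{n + L} = \sqrt{72 + \sqrt{1049}}$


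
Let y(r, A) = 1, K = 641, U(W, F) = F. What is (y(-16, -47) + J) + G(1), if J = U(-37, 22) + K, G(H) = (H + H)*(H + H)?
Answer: 668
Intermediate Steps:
G(H) = 4*H² (G(H) = (2*H)*(2*H) = 4*H²)
J = 663 (J = 22 + 641 = 663)
(y(-16, -47) + J) + G(1) = (1 + 663) + 4*1² = 664 + 4*1 = 664 + 4 = 668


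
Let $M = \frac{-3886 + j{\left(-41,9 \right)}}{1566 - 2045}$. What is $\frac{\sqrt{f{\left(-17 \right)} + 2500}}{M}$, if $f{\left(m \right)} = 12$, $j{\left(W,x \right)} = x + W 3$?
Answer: $\frac{479 \sqrt{157}}{1000} \approx 6.0019$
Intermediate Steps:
$j{\left(W,x \right)} = x + 3 W$
$M = \frac{4000}{479}$ ($M = \frac{-3886 + \left(9 + 3 \left(-41\right)\right)}{1566 - 2045} = \frac{-3886 + \left(9 - 123\right)}{-479} = \left(-3886 - 114\right) \left(- \frac{1}{479}\right) = \left(-4000\right) \left(- \frac{1}{479}\right) = \frac{4000}{479} \approx 8.3507$)
$\frac{\sqrt{f{\left(-17 \right)} + 2500}}{M} = \frac{\sqrt{12 + 2500}}{\frac{4000}{479}} = \sqrt{2512} \cdot \frac{479}{4000} = 4 \sqrt{157} \cdot \frac{479}{4000} = \frac{479 \sqrt{157}}{1000}$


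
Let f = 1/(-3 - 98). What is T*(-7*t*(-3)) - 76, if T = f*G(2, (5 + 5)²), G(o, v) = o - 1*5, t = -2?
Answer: -7802/101 ≈ -77.248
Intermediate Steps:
f = -1/101 (f = 1/(-101) = -1/101 ≈ -0.0099010)
G(o, v) = -5 + o (G(o, v) = o - 5 = -5 + o)
T = 3/101 (T = -(-5 + 2)/101 = -1/101*(-3) = 3/101 ≈ 0.029703)
T*(-7*t*(-3)) - 76 = 3*(-7*(-2)*(-3))/101 - 76 = 3*(14*(-3))/101 - 76 = (3/101)*(-42) - 76 = -126/101 - 76 = -7802/101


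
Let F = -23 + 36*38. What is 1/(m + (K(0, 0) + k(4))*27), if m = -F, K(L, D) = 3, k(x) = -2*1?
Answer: -1/1318 ≈ -0.00075873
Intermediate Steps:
k(x) = -2
F = 1345 (F = -23 + 1368 = 1345)
m = -1345 (m = -1*1345 = -1345)
1/(m + (K(0, 0) + k(4))*27) = 1/(-1345 + (3 - 2)*27) = 1/(-1345 + 1*27) = 1/(-1345 + 27) = 1/(-1318) = -1/1318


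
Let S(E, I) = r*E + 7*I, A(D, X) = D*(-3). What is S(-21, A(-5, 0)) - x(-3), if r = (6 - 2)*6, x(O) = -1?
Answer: -398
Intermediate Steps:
r = 24 (r = 4*6 = 24)
A(D, X) = -3*D
S(E, I) = 7*I + 24*E (S(E, I) = 24*E + 7*I = 7*I + 24*E)
S(-21, A(-5, 0)) - x(-3) = (7*(-3*(-5)) + 24*(-21)) - 1*(-1) = (7*15 - 504) + 1 = (105 - 504) + 1 = -399 + 1 = -398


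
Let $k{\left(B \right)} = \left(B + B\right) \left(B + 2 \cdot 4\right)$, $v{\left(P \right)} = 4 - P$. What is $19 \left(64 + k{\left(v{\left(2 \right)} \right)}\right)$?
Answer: $1976$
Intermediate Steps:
$k{\left(B \right)} = 2 B \left(8 + B\right)$ ($k{\left(B \right)} = 2 B \left(B + 8\right) = 2 B \left(8 + B\right)$)
$19 \left(64 + k{\left(v{\left(2 \right)} \right)}\right) = 19 \left(64 + 2 \left(4 - 2\right) \left(8 + \left(4 - 2\right)\right)\right) = 19 \left(64 + 2 \cdot 2 \left(8 + 2\right)\right) = 19 \left(64 + 2 \cdot 2 \cdot 10\right) = 19 \left(64 + 40\right) = 19 \cdot 104 = 1976$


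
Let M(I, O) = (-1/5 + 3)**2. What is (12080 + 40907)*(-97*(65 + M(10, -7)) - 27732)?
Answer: -46095351819/25 ≈ -1.8438e+9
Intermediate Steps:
M(I, O) = 196/25 (M(I, O) = (-1*1/5 + 3)**2 = (-1/5 + 3)**2 = (14/5)**2 = 196/25)
(12080 + 40907)*(-97*(65 + M(10, -7)) - 27732) = (12080 + 40907)*(-97*(65 + 196/25) - 27732) = 52987*(-97*1821/25 - 27732) = 52987*(-176637/25 - 27732) = 52987*(-869937/25) = -46095351819/25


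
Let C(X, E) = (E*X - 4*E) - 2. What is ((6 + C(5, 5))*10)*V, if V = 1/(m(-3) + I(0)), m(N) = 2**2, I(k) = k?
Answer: 45/2 ≈ 22.500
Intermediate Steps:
C(X, E) = -2 - 4*E + E*X (C(X, E) = (-4*E + E*X) - 2 = -2 - 4*E + E*X)
m(N) = 4
V = 1/4 (V = 1/(4 + 0) = 1/4 ≈ 0.25000)
((6 + C(5, 5))*10)*V = ((6 + (-2 - 4*5 + 5*5))*10)*(1/4) = ((6 + (-2 - 20 + 25))*10)*(1/4) = ((6 + 3)*10)*(1/4) = (9*10)*(1/4) = 90*(1/4) = 45/2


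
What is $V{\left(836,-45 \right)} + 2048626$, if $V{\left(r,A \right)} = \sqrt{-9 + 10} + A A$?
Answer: $2050652$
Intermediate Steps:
$V{\left(r,A \right)} = 1 + A^{2}$ ($V{\left(r,A \right)} = \sqrt{1} + A^{2} = 1 + A^{2}$)
$V{\left(836,-45 \right)} + 2048626 = \left(1 + \left(-45\right)^{2}\right) + 2048626 = \left(1 + 2025\right) + 2048626 = 2026 + 2048626 = 2050652$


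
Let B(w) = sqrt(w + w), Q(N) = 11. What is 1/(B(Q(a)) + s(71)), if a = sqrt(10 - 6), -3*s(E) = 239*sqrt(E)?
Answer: 3/(-239*sqrt(71) + 3*sqrt(22)) ≈ -0.0015002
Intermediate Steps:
s(E) = -239*sqrt(E)/3
a = 2 (a = sqrt(4) = 2)
B(w) = sqrt(2)*sqrt(w) (B(w) = sqrt(2*w) = sqrt(2)*sqrt(w))
1/(B(Q(a)) + s(71)) = 1/(sqrt(2)*sqrt(11) - 239*sqrt(71)/3) = 1/(sqrt(22) - 239*sqrt(71)/3)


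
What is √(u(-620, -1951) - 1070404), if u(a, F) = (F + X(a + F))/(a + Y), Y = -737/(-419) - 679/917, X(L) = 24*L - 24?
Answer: I*√308867331966625329987/16987638 ≈ 1034.6*I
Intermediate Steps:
X(L) = -24 + 24*L
Y = 55904/54889 (Y = -737*(-1/419) - 679*1/917 = 737/419 - 97/131 = 55904/54889 ≈ 1.0185)
u(a, F) = (-24 + 24*a + 25*F)/(55904/54889 + a) (u(a, F) = (F + (-24 + 24*(a + F)))/(a + 55904/54889) = (F + (-24 + 24*(F + a)))/(55904/54889 + a) = (F + (-24 + (24*F + 24*a)))/(55904/54889 + a) = (F + (-24 + 24*F + 24*a))/(55904/54889 + a) = (-24 + 24*a + 25*F)/(55904/54889 + a))
√(u(-620, -1951) - 1070404) = √(54889*(-24 + 24*(-620) + 25*(-1951))/(55904 + 54889*(-620)) - 1070404) = √(54889*(-24 - 14880 - 48775)/(55904 - 34031180) - 1070404) = √(54889*(-63679)/(-33975276) - 1070404) = √(54889*(-1/33975276)*(-63679) - 1070404) = √(3495276631/33975276 - 1070404) = √(-36363776054873/33975276) = I*√308867331966625329987/16987638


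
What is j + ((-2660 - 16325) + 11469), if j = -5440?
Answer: -12956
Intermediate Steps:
j + ((-2660 - 16325) + 11469) = -5440 + ((-2660 - 16325) + 11469) = -5440 + (-18985 + 11469) = -5440 - 7516 = -12956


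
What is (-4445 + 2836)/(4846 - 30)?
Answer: -1609/4816 ≈ -0.33409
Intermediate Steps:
(-4445 + 2836)/(4846 - 30) = -1609/4816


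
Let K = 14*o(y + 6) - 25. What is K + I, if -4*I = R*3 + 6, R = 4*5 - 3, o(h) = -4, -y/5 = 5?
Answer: -381/4 ≈ -95.250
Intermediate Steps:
y = -25 (y = -5*5 = -25)
R = 17 (R = 20 - 3 = 17)
I = -57/4 (I = -(17*3 + 6)/4 = -(51 + 6)/4 = -¼*57 = -57/4 ≈ -14.250)
K = -81 (K = 14*(-4) - 25 = -56 - 25 = -81)
K + I = -81 - 57/4 = -381/4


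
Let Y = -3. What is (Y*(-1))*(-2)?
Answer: -6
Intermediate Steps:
(Y*(-1))*(-2) = -3*(-1)*(-2) = 3*(-2) = -6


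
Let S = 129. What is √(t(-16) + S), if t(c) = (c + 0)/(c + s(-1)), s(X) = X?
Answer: 47*√17/17 ≈ 11.399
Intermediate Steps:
t(c) = c/(-1 + c) (t(c) = (c + 0)/(c - 1) = c/(-1 + c))
√(t(-16) + S) = √(-16/(-1 - 16) + 129) = √(-16/(-17) + 129) = √(-16*(-1/17) + 129) = √(16/17 + 129) = √(2209/17) = 47*√17/17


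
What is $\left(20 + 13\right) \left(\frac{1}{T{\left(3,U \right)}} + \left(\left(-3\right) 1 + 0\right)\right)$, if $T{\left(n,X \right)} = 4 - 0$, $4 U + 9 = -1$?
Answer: $- \frac{363}{4} \approx -90.75$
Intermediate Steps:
$U = - \frac{5}{2}$ ($U = - \frac{9}{4} + \frac{1}{4} \left(-1\right) = - \frac{9}{4} - \frac{1}{4} = - \frac{5}{2} \approx -2.5$)
$T{\left(n,X \right)} = 4$ ($T{\left(n,X \right)} = 4 + 0 = 4$)
$\left(20 + 13\right) \left(\frac{1}{T{\left(3,U \right)}} + \left(\left(-3\right) 1 + 0\right)\right) = \left(20 + 13\right) \left(\frac{1}{4} + \left(\left(-3\right) 1 + 0\right)\right) = 33 \left(\frac{1}{4} + \left(-3 + 0\right)\right) = 33 \left(\frac{1}{4} - 3\right) = 33 \left(- \frac{11}{4}\right) = - \frac{363}{4}$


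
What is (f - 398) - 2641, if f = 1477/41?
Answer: -123122/41 ≈ -3003.0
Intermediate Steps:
f = 1477/41 (f = 1477*(1/41) = 1477/41 ≈ 36.024)
(f - 398) - 2641 = (1477/41 - 398) - 2641 = -14841/41 - 2641 = -123122/41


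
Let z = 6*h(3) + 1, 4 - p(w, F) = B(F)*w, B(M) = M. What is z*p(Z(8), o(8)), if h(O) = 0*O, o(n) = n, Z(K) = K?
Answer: -60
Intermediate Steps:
p(w, F) = 4 - F*w
h(O) = 0
z = 1 (z = 6*0 + 1 = 0 + 1 = 1)
z*p(Z(8), o(8)) = 1*(4 - 1*8*8) = 1*(4 - 64) = 1*(-60) = -60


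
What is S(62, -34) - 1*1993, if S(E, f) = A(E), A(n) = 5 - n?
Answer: -2050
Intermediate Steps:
S(E, f) = 5 - E
S(62, -34) - 1*1993 = (5 - 1*62) - 1*1993 = (5 - 62) - 1993 = -57 - 1993 = -2050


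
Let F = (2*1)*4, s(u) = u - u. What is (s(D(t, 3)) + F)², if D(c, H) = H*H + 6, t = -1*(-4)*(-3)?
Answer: 64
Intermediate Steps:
t = -12 (t = 4*(-3) = -12)
D(c, H) = 6 + H² (D(c, H) = H² + 6 = 6 + H²)
s(u) = 0
F = 8 (F = 2*4 = 8)
(s(D(t, 3)) + F)² = (0 + 8)² = 8² = 64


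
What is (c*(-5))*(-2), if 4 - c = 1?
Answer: 30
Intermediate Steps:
c = 3 (c = 4 - 1*1 = 4 - 1 = 3)
(c*(-5))*(-2) = (3*(-5))*(-2) = -15*(-2) = 30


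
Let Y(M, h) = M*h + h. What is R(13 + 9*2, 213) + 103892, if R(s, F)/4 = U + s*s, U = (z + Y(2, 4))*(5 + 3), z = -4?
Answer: 107992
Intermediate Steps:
Y(M, h) = h + M*h
U = 64 (U = (-4 + 4*(1 + 2))*(5 + 3) = (-4 + 4*3)*8 = (-4 + 12)*8 = 8*8 = 64)
R(s, F) = 256 + 4*s² (R(s, F) = 4*(64 + s*s) = 4*(64 + s²) = 256 + 4*s²)
R(13 + 9*2, 213) + 103892 = (256 + 4*(13 + 9*2)²) + 103892 = (256 + 4*(13 + 18)²) + 103892 = (256 + 4*31²) + 103892 = (256 + 4*961) + 103892 = (256 + 3844) + 103892 = 4100 + 103892 = 107992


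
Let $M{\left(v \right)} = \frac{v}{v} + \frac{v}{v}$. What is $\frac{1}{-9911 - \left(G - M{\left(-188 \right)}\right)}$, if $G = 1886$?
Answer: $- \frac{1}{11795} \approx -8.4782 \cdot 10^{-5}$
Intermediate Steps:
$M{\left(v \right)} = 2$ ($M{\left(v \right)} = 1 + 1 = 2$)
$\frac{1}{-9911 - \left(G - M{\left(-188 \right)}\right)} = \frac{1}{-9911 + \left(2 - 1886\right)} = \frac{1}{-9911 - 1884} = \frac{1}{-11795} = - \frac{1}{11795}$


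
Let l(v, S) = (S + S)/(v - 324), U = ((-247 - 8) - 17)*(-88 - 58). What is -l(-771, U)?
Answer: 1088/15 ≈ 72.533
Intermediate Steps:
U = 39712 (U = (-255 - 17)*(-146) = -272*(-146) = 39712)
l(v, S) = 2*S/(-324 + v) (l(v, S) = (2*S)/(-324 + v) = 2*S/(-324 + v))
-l(-771, U) = -2*39712/(-324 - 771) = -2*39712/(-1095) = -2*39712*(-1)/1095 = -1*(-1088/15) = 1088/15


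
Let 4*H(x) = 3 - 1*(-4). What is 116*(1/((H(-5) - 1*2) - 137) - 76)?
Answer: -4840448/549 ≈ -8816.8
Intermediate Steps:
H(x) = 7/4 (H(x) = (3 - 1*(-4))/4 = (3 + 4)/4 = (¼)*7 = 7/4)
116*(1/((H(-5) - 1*2) - 137) - 76) = 116*(1/((7/4 - 1*2) - 137) - 76) = 116*(1/((7/4 - 2) - 137) - 76) = 116*(1/(-¼ - 137) - 76) = 116*(1/(-549/4) - 76) = 116*(-4/549 - 76) = 116*(-41728/549) = -4840448/549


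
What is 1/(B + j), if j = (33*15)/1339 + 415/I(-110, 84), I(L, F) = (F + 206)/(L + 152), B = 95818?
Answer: 38831/3723056990 ≈ 1.0430e-5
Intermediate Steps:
I(L, F) = (206 + F)/(152 + L)
j = 2348232/38831 (j = (33*15)/1339 + 415/(((206 + 84)/(152 - 110))) = 495*(1/1339) + 415/((290/42)) = 495/1339 + 415/(((1/42)*290)) = 495/1339 + 415/(145/21) = 495/1339 + 415*(21/145) = 495/1339 + 1743/29 = 2348232/38831 ≈ 60.473)
1/(B + j) = 1/(95818 + 2348232/38831) = 1/(3723056990/38831) = 38831/3723056990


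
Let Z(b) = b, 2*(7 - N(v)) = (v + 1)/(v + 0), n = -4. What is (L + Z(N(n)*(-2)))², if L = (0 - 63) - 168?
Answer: 954529/16 ≈ 59658.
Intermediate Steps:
N(v) = 7 - (1 + v)/(2*v) (N(v) = 7 - (v + 1)/(2*(v + 0)) = 7 - (1 + v)/(2*v))
L = -231 (L = -63 - 168 = -231)
(L + Z(N(n)*(-2)))² = (-231 + ((½)*(-1 + 13*(-4))/(-4))*(-2))² = (-231 + ((½)*(-¼)*(-1 - 52))*(-2))² = (-231 + ((½)*(-¼)*(-53))*(-2))² = (-231 + (53/8)*(-2))² = (-231 - 53/4)² = (-977/4)² = 954529/16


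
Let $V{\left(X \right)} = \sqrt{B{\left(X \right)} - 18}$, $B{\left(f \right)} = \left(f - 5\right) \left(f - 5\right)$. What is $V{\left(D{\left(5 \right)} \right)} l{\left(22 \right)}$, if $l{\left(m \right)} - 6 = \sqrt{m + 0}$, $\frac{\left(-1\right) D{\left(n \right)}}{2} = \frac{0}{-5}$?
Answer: $\sqrt{7} \left(6 + \sqrt{22}\right) \approx 28.284$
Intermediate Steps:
$D{\left(n \right)} = 0$ ($D{\left(n \right)} = - 2 \frac{0}{-5} = - 2 \cdot 0 \left(- \frac{1}{5}\right) = \left(-2\right) 0 = 0$)
$l{\left(m \right)} = 6 + \sqrt{m}$ ($l{\left(m \right)} = 6 + \sqrt{m + 0} = 6 + \sqrt{m}$)
$B{\left(f \right)} = \left(-5 + f\right)^{2}$ ($B{\left(f \right)} = \left(-5 + f\right) \left(-5 + f\right) = \left(-5 + f\right)^{2}$)
$V{\left(X \right)} = \sqrt{-18 + \left(-5 + X\right)^{2}}$ ($V{\left(X \right)} = \sqrt{\left(-5 + X\right)^{2} - 18} = \sqrt{-18 + \left(-5 + X\right)^{2}}$)
$V{\left(D{\left(5 \right)} \right)} l{\left(22 \right)} = \sqrt{-18 + \left(-5 + 0\right)^{2}} \left(6 + \sqrt{22}\right) = \sqrt{-18 + \left(-5\right)^{2}} \left(6 + \sqrt{22}\right) = \sqrt{-18 + 25} \left(6 + \sqrt{22}\right) = \sqrt{7} \left(6 + \sqrt{22}\right)$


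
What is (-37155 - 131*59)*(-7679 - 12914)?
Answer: 924296212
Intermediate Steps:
(-37155 - 131*59)*(-7679 - 12914) = (-37155 - 7729)*(-20593) = -44884*(-20593) = 924296212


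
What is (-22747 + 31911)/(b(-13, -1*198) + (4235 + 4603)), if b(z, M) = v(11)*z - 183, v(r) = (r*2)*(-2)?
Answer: 9164/9227 ≈ 0.99317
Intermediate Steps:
v(r) = -4*r (v(r) = (2*r)*(-2) = -4*r)
b(z, M) = -183 - 44*z (b(z, M) = (-4*11)*z - 183 = -44*z - 183 = -183 - 44*z)
(-22747 + 31911)/(b(-13, -1*198) + (4235 + 4603)) = (-22747 + 31911)/((-183 - 44*(-13)) + (4235 + 4603)) = 9164/((-183 + 572) + 8838) = 9164/(389 + 8838) = 9164/9227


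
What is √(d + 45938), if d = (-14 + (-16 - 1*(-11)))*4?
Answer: √45862 ≈ 214.15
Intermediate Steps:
d = -76 (d = (-14 + (-16 + 11))*4 = (-14 - 5)*4 = -19*4 = -76)
√(d + 45938) = √(-76 + 45938) = √45862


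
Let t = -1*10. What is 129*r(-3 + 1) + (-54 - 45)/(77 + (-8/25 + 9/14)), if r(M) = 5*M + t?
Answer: -7761910/3007 ≈ -2581.3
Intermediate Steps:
t = -10
r(M) = -10 + 5*M (r(M) = 5*M - 10 = -10 + 5*M)
129*r(-3 + 1) + (-54 - 45)/(77 + (-8/25 + 9/14)) = 129*(-10 + 5*(-3 + 1)) + (-54 - 45)/(77 + (-8/25 + 9/14)) = 129*(-10 + 5*(-2)) - 99/(77 + (-8*1/25 + 9*(1/14))) = 129*(-10 - 10) - 99/(77 + (-8/25 + 9/14)) = 129*(-20) - 99/(77 + 113/350) = -2580 - 99/27063/350 = -2580 - 99*350/27063 = -2580 - 3850/3007 = -7761910/3007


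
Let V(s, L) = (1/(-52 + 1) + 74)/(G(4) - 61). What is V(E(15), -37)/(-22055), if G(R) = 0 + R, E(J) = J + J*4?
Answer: 343/5828535 ≈ 5.8848e-5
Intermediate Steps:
E(J) = 5*J (E(J) = J + 4*J = 5*J)
G(R) = R
V(s, L) = -3773/2907 (V(s, L) = (1/(-52 + 1) + 74)/(4 - 61) = (1/(-51) + 74)/(-57) = (-1/51 + 74)*(-1/57) = (3773/51)*(-1/57) = -3773/2907)
V(E(15), -37)/(-22055) = -3773/2907/(-22055) = -3773/2907*(-1/22055) = 343/5828535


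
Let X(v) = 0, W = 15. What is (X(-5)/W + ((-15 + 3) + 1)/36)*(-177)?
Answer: 649/12 ≈ 54.083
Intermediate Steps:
(X(-5)/W + ((-15 + 3) + 1)/36)*(-177) = (0/15 + ((-15 + 3) + 1)/36)*(-177) = (0*(1/15) + (-12 + 1)*(1/36))*(-177) = (0 - 11*1/36)*(-177) = (0 - 11/36)*(-177) = -11/36*(-177) = 649/12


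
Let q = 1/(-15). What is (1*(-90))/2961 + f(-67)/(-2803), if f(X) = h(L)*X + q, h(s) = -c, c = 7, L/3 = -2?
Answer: -2734636/13832805 ≈ -0.19769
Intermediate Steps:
q = -1/15 ≈ -0.066667
L = -6 (L = 3*(-2) = -6)
h(s) = -7 (h(s) = -1*7 = -7)
f(X) = -1/15 - 7*X (f(X) = -7*X - 1/15 = -1/15 - 7*X)
(1*(-90))/2961 + f(-67)/(-2803) = (1*(-90))/2961 + (-1/15 - 7*(-67))/(-2803) = -90*1/2961 + (-1/15 + 469)*(-1/2803) = -10/329 + (7034/15)*(-1/2803) = -10/329 - 7034/42045 = -2734636/13832805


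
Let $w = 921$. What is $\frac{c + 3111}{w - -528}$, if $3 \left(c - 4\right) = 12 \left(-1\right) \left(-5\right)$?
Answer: $\frac{1045}{483} \approx 2.1636$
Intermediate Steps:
$c = 24$ ($c = 4 + \frac{12 \left(-1\right) \left(-5\right)}{3} = 4 + \frac{\left(-12\right) \left(-5\right)}{3} = 4 + \frac{1}{3} \cdot 60 = 4 + 20 = 24$)
$\frac{c + 3111}{w - -528} = \frac{24 + 3111}{921 - -528} = \frac{3135}{921 + 528} = \frac{3135}{1449} = 3135 \cdot \frac{1}{1449} = \frac{1045}{483}$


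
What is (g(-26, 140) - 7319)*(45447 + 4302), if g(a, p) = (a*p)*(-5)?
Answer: 541318869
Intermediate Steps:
g(a, p) = -5*a*p
(g(-26, 140) - 7319)*(45447 + 4302) = (-5*(-26)*140 - 7319)*(45447 + 4302) = (18200 - 7319)*49749 = 10881*49749 = 541318869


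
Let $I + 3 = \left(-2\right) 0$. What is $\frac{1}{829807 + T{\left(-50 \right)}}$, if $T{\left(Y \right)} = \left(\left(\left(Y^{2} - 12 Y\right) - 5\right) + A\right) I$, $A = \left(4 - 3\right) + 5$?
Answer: $\frac{1}{820504} \approx 1.2188 \cdot 10^{-6}$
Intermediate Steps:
$I = -3$ ($I = -3 - 0 = -3 + 0 = -3$)
$A = 6$ ($A = 1 + 5 = 6$)
$T{\left(Y \right)} = -3 - 3 Y^{2} + 36 Y$ ($T{\left(Y \right)} = \left(\left(\left(Y^{2} - 12 Y\right) - 5\right) + 6\right) \left(-3\right) = \left(\left(-5 + Y^{2} - 12 Y\right) + 6\right) \left(-3\right) = \left(1 + Y^{2} - 12 Y\right) \left(-3\right) = -3 - 3 Y^{2} + 36 Y$)
$\frac{1}{829807 + T{\left(-50 \right)}} = \frac{1}{829807 - \left(1803 + 7500\right)} = \frac{1}{829807 - 9303} = \frac{1}{820504}$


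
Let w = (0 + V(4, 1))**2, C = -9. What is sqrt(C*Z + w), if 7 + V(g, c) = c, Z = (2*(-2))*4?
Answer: 6*sqrt(5) ≈ 13.416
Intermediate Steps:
Z = -16 (Z = -4*4 = -16)
V(g, c) = -7 + c
w = 36 (w = (0 + (-7 + 1))**2 = (0 - 6)**2 = (-6)**2 = 36)
sqrt(C*Z + w) = sqrt(-9*(-16) + 36) = sqrt(144 + 36) = sqrt(180) = 6*sqrt(5)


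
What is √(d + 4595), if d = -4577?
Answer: 3*√2 ≈ 4.2426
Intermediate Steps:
√(d + 4595) = √(-4577 + 4595) = √18 = 3*√2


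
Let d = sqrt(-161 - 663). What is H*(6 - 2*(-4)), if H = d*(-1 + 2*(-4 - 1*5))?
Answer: -532*I*sqrt(206) ≈ -7635.6*I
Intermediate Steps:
d = 2*I*sqrt(206) (d = sqrt(-824) = 2*I*sqrt(206) ≈ 28.705*I)
H = -38*I*sqrt(206) (H = (2*I*sqrt(206))*(-1 + 2*(-4 - 1*5)) = (2*I*sqrt(206))*(-1 + 2*(-4 - 5)) = (2*I*sqrt(206))*(-1 + 2*(-9)) = (2*I*sqrt(206))*(-1 - 18) = (2*I*sqrt(206))*(-19) = -38*I*sqrt(206) ≈ -545.4*I)
H*(6 - 2*(-4)) = (-38*I*sqrt(206))*(6 - 2*(-4)) = (-38*I*sqrt(206))*(6 + 8) = -38*I*sqrt(206)*14 = -532*I*sqrt(206)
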